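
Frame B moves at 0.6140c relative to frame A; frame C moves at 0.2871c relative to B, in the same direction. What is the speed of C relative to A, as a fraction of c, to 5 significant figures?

u ≈ 0.76606c

Compose boost 2: (0.2871 + 0.6140)/(1 + 0.2871×0.6140) = 0.90110/1.176279 = 0.76606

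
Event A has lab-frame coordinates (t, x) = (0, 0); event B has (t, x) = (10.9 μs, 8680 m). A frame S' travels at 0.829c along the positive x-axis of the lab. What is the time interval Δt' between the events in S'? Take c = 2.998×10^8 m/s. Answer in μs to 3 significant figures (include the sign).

γ = 1/√(1 − 0.829²) = 1.7881
Δt' = γ(Δt − vΔx/c²) = 1.7881 × (10.9 μs − 0.829×8680 m / (2.998×10^8 m/s))
= 1.7881 × (-13.102 μs) = -23.4 μs

Δt' ≈ -23.4 μs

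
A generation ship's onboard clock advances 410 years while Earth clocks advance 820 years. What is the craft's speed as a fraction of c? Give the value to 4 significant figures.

γ = Δt/τ₀ = 820/410 = 2.00000
β = √(1 − 1/γ²) = √(1 − 1/2.00000²) = 0.8660

β ≈ 0.8660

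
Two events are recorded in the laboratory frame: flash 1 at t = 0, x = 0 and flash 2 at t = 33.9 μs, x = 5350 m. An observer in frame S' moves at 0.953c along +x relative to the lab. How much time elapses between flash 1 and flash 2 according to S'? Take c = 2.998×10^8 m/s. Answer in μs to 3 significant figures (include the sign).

Δt' ≈ 55.8 μs

γ = 1/√(1 − 0.953²) = 3.3007
Δt' = γ(Δt − vΔx/c²) = 3.3007 × (33.9 μs − 0.953×5350 m / (2.998×10^8 m/s))
= 3.3007 × (16.893 μs) = 55.8 μs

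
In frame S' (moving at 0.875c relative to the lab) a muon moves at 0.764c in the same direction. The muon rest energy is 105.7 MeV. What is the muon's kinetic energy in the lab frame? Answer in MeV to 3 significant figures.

K ≈ 459 MeV

u_lab = (0.764 + 0.875)/(1 + 0.764×0.875) = 0.982319
γ = 1/√(1 − 0.982319²) = 5.3415
K = (γ − 1)m₀c² = (5.3415 − 1) × 105.7 = 4.3415 × 105.7 = 459 MeV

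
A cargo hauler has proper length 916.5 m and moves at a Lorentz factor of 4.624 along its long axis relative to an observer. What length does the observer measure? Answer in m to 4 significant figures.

L ≈ 198.2 m

γ = 4.624 (given)
Length contraction: L = L₀/γ = 916.5/4.624 = 198.2 m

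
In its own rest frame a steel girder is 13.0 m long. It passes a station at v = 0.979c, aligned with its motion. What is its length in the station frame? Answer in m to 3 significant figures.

L ≈ 2.65 m

γ = 1/√(1 − 0.979²) = 4.9053
Length contraction: L = L₀/γ = 13.0/4.9053 = 2.65 m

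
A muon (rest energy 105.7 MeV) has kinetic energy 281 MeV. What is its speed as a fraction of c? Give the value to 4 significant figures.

β ≈ 0.9619

γ = 1 + K/(m₀c²) = 1 + 281/105.7 = 3.65847
β = √(1 − 1/γ²) = 0.9619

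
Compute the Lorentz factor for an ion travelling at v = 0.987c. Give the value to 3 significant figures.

γ = 1/√(1 − β²) = 1/√(1 − 0.987²) = 1/√(0.025831) = 6.22

γ ≈ 6.22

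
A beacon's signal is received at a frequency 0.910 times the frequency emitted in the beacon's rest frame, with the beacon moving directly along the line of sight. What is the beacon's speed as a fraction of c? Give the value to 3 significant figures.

f_obs/f_src = √((1−β)/(1+β)) = 0.910  ⇒  (1−β)/(1+β) = 0.82810
β = |1 − D²|/(1 + D²) = |1 − 0.82810|/(1 + 0.82810) = 0.0940

β ≈ 0.0940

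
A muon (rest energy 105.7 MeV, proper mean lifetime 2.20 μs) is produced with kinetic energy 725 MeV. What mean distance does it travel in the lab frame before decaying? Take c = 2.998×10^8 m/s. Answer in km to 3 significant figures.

d ≈ 5.14 km

γ = 1 + K/(m₀c²) = 1 + 725/105.7 = 7.8590
β = √(1 − 1/γ²) = 0.99187
Dilated lifetime: γτ₀ = 7.8590 × 2.20 μs = 17.290 μs
d = βc·γτ₀ = 0.99187 × (2.998×10^8 m/s) × 1.7290×10^-5 s = 5.14 km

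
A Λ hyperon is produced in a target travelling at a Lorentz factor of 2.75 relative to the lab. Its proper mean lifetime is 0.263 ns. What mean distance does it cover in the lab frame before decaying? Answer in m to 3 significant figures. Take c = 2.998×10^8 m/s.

d ≈ 0.202 m

β = √(1 − 1/γ²) = √(1 − 1/2.75²) = 0.93154
Dilated lifetime: Δt = γτ₀ = 2.75 × 0.263 ns = 0.72325 ns
d = vΔt = 0.93154c × 0.72325 ns = 2.7928×10^8 m/s × 7.2325×10^-10 s = 0.202 m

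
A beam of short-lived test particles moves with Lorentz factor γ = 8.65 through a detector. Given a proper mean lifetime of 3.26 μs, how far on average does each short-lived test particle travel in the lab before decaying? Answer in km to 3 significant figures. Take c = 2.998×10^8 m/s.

β = √(1 − 1/γ²) = √(1 − 1/8.65²) = 0.99330
Dilated lifetime: Δt = γτ₀ = 8.65 × 3.26 μs = 28.199 μs
d = vΔt = 0.99330c × 28.199 μs = 2.9779×10^8 m/s × 2.8199×10^-5 s = 8.40 km

d ≈ 8.40 km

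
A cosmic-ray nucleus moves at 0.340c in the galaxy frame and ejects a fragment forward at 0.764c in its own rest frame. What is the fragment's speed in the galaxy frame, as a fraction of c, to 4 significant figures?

u ≈ 0.8764c

Compose boost 2: (0.764 + 0.340)/(1 + 0.764×0.340) = 1.104/1.25976 = 0.8764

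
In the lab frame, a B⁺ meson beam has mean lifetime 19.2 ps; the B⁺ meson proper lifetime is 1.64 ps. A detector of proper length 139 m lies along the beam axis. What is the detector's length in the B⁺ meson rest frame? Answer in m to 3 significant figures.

Time dilation ⇒ γ = Δt/τ₀ = 19.2/1.64 = 11.707
Length contraction: L = L₀/γ = 139/11.707 = 11.9 m

L ≈ 11.9 m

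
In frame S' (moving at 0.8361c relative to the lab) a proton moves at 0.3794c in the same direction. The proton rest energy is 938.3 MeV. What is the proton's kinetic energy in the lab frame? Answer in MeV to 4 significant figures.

K ≈ 1497 MeV

u_lab = (0.3794 + 0.8361)/(1 + 0.3794×0.8361) = 0.9227793
γ = 1/√(1 − 0.9227793²) = 2.59519
K = (γ − 1)m₀c² = (2.59519 − 1) × 938.3 = 1.59519 × 938.3 = 1497 MeV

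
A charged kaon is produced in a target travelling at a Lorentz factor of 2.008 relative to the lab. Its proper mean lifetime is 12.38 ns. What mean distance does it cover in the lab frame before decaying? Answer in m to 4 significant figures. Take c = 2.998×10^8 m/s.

d ≈ 6.463 m

β = √(1 − 1/γ²) = √(1 − 1/2.008²) = 0.867172
Dilated lifetime: Δt = γτ₀ = 2.008 × 12.38 ns = 24.8590 ns
d = vΔt = 0.867172c × 24.8590 ns = 2.59978×10^8 m/s × 2.48590×10^-8 s = 6.463 m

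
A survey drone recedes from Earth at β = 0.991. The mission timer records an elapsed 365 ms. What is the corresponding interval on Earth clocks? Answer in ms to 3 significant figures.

γ = 1/√(1 − 0.991²) = 7.4704
Time dilation: Δt = γτ₀ = 7.4704 × 365 ms = 2730 ms

Δt ≈ 2730 ms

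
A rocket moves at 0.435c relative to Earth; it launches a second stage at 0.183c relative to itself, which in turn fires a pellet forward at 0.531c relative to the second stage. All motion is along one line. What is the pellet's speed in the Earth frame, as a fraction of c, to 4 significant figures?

Compose boost 2: (0.183 + 0.435)/(1 + 0.183×0.435) = 0.6180/1.07960 = 0.572432
Compose boost 3: (0.531 + 0.572432)/(1 + 0.531×0.572432) = 1.10343/1.30396 = 0.8462

u ≈ 0.8462c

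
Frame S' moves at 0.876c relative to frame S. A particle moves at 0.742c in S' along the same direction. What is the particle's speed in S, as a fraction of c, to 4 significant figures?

Relativistic velocity addition: u = (u' + v)/(1 + u'v/c²)
= (0.742 + 0.876)/(1 + 0.742×0.876) = 1.618/1.64999 = 0.9806

u ≈ 0.9806c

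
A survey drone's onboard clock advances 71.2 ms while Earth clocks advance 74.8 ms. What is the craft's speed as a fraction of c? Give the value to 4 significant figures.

γ = Δt/τ₀ = 74.8/71.2 = 1.05056
β = √(1 − 1/γ²) = √(1 − 1/1.05056²) = 0.3065

β ≈ 0.3065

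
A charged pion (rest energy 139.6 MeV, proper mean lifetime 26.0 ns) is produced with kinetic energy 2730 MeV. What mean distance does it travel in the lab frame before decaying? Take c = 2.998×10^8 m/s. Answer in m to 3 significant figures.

γ = 1 + K/(m₀c²) = 1 + 2730/139.6 = 20.556
β = √(1 − 1/γ²) = 0.99882
Dilated lifetime: γτ₀ = 20.556 × 26.0 ns = 534.45 ns
d = βc·γτ₀ = 0.99882 × (2.998×10^8 m/s) × 5.3445×10^-7 s = 160 m

d ≈ 160 m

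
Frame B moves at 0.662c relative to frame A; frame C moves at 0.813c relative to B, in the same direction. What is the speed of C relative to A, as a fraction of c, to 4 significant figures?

Compose boost 2: (0.813 + 0.662)/(1 + 0.813×0.662) = 1.475/1.53821 = 0.9589

u ≈ 0.9589c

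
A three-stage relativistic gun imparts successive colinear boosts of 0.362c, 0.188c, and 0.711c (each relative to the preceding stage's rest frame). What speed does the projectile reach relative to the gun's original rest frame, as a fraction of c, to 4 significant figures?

Compose boost 2: (0.188 + 0.362)/(1 + 0.188×0.362) = 0.5500/1.06806 = 0.514954
Compose boost 3: (0.711 + 0.514954)/(1 + 0.711×0.514954) = 1.22595/1.36613 = 0.8974

u ≈ 0.8974c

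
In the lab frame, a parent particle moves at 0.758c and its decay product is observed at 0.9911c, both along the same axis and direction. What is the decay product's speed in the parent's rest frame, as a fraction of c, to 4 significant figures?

u' ≈ 0.9371c

Inverse velocity addition: u' = (u − v)/(1 − uv/c²)
= (0.9911 − 0.758)/(1 − 0.9911×0.758) = 0.2331/0.248746 = 0.9371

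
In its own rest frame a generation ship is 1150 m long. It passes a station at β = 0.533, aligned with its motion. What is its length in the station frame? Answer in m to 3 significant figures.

L ≈ 973 m

γ = 1/√(1 − 0.533²) = 1.1819
Length contraction: L = L₀/γ = 1150/1.1819 = 973 m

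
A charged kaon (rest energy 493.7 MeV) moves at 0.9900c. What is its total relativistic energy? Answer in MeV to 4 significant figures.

γ = 1/√(1 − 0.9900²) = 7.08881
E = γm₀c² = 7.08881 × 493.7 MeV = 3500 MeV

E ≈ 3500 MeV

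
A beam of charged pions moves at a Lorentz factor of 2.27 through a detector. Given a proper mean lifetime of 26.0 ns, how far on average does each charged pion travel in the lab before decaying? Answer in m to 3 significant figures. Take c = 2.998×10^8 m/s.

β = √(1 − 1/γ²) = √(1 − 1/2.27²) = 0.89774
Dilated lifetime: Δt = γτ₀ = 2.27 × 26.0 ns = 59.020 ns
d = vΔt = 0.89774c × 59.020 ns = 2.6914×10^8 m/s × 5.9020×10^-8 s = 15.9 m

d ≈ 15.9 m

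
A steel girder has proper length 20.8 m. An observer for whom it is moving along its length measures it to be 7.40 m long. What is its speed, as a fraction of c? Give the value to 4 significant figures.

β ≈ 0.9346

γ = L₀/L = 20.8/7.40 = 2.81081
β = √(1 − 1/γ²) = 0.9346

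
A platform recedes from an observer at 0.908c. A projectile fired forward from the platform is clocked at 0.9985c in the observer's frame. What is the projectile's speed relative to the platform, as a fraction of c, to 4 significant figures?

u' ≈ 0.9693c

Inverse velocity addition: u' = (u − v)/(1 − uv/c²)
= (0.9985 − 0.908)/(1 − 0.9985×0.908) = 0.09050/0.0933620 = 0.9693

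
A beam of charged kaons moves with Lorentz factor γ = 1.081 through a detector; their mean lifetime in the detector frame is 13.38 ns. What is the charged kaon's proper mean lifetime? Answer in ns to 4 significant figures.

τ₀ ≈ 12.38 ns

γ = 1.081 (given)
Proper time: τ₀ = Δt/γ = 13.38/1.081 = 12.38 ns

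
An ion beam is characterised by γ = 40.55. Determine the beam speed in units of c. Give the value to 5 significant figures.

β = √(1 − 1/γ²) = √(1 − 1/40.55²) = √(0.9993918) = 0.99970

β ≈ 0.99970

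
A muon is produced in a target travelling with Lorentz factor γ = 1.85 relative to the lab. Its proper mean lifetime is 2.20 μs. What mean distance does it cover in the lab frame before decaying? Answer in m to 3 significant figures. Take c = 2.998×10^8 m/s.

β = √(1 − 1/γ²) = √(1 − 1/1.85²) = 0.84132
Dilated lifetime: Δt = γτ₀ = 1.85 × 2.20 μs = 4.0700 μs
d = vΔt = 0.84132c × 4.0700 μs = 2.5223×10^8 m/s × 4.0700×10^-6 s = 1030 m

d ≈ 1030 m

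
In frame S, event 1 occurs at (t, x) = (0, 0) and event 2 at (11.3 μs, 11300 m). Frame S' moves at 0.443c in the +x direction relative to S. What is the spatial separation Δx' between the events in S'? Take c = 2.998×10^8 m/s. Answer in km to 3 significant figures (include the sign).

γ = 1/√(1 − 0.443²) = 1.1154
Δx' = γ(Δx − vΔt) = 1.1154 × (11300 m − 0.443×(2.998×10^8 m/s)×11.3×10^-6 s)
= 1.1154 × (9799.2 m) = 10.9 km

Δx' ≈ 10.9 km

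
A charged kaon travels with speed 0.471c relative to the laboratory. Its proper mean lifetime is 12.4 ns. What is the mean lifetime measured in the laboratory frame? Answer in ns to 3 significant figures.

Δt ≈ 14.1 ns

γ = 1/√(1 − 0.471²) = 1.1336
Time dilation: Δt = γτ₀ = 1.1336 × 12.4 ns = 14.1 ns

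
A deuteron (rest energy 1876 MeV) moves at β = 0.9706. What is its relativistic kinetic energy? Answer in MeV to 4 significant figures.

γ = 1/√(1 − 0.9706²) = 4.15458
K = (γ − 1)m₀c² = (4.15458 − 1) × 1876 MeV = 3.15458 × 1876 MeV = 5918 MeV

K ≈ 5918 MeV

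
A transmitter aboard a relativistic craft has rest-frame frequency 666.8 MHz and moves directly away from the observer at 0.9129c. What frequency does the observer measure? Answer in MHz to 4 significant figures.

Relativistic Doppler: f_obs = f_src √((1−β)/(1+β))
= 666.8 × √(0.0871000/1.91290) = 666.8 × 0.213385 = 142.3 MHz

f_obs ≈ 142.3 MHz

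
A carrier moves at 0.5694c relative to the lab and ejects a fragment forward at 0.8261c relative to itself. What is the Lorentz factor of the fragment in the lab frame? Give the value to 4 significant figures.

γ ≈ 3.174

u_lab = (0.8261 + 0.5694)/(1 + 0.8261×0.5694) = 1.3955/1.470381 = 0.9490735
γ = 1/√(1 − 0.9490735²) = 3.174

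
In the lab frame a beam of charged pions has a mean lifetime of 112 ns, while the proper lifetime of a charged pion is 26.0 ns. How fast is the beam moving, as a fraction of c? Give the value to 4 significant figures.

β ≈ 0.9727

γ = Δt/τ₀ = 112/26.0 = 4.30769
β = √(1 − 1/γ²) = √(1 − 1/4.30769²) = 0.9727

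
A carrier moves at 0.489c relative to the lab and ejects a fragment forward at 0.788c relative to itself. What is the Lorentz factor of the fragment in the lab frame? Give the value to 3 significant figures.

u_lab = (0.788 + 0.489)/(1 + 0.788×0.489) = 1.277/1.38533 = 0.921801
γ = 1/√(1 − 0.921801²) = 2.58

γ ≈ 2.58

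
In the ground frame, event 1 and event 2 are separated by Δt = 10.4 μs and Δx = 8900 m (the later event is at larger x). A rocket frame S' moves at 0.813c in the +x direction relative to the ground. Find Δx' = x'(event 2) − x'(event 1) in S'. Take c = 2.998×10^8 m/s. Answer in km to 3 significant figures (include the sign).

γ = 1/√(1 − 0.813²) = 1.7174
Δx' = γ(Δx − vΔt) = 1.7174 × (8900 m − 0.813×(2.998×10^8 m/s)×10.4×10^-6 s)
= 1.7174 × (6365.1 m) = 10.9 km

Δx' ≈ 10.9 km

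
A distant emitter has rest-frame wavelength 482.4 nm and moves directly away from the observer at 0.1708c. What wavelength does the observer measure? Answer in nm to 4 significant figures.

λ_obs ≈ 573.2 nm

Relativistic Doppler: λ_obs = λ_src √((1+β)/(1−β))
= 482.4 × √(1.17080/0.829200) = 482.4 × 1.18826 = 573.2 nm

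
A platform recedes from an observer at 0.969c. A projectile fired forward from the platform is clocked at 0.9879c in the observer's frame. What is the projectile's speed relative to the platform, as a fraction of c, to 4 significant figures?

u' ≈ 0.4424c

Inverse velocity addition: u' = (u − v)/(1 − uv/c²)
= (0.9879 − 0.969)/(1 − 0.9879×0.969) = 0.01890/0.0427249 = 0.4424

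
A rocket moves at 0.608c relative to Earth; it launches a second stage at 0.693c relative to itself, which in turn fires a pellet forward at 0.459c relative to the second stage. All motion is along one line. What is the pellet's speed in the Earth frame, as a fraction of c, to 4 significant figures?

Compose boost 2: (0.693 + 0.608)/(1 + 0.693×0.608) = 1.301/1.42134 = 0.915331
Compose boost 3: (0.459 + 0.915331)/(1 + 0.459×0.915331) = 1.37433/1.42014 = 0.9677

u ≈ 0.9677c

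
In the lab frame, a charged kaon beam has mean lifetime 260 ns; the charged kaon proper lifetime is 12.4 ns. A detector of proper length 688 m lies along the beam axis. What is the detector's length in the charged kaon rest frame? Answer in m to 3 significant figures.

L ≈ 32.8 m

Time dilation ⇒ γ = Δt/τ₀ = 260/12.4 = 20.968
Length contraction: L = L₀/γ = 688/20.968 = 32.8 m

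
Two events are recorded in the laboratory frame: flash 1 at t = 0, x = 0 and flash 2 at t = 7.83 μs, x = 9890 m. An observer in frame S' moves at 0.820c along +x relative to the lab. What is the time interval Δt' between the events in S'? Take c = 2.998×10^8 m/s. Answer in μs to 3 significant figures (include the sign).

Δt' ≈ -33.6 μs

γ = 1/√(1 − 0.820²) = 1.7471
Δt' = γ(Δt − vΔx/c²) = 1.7471 × (7.83 μs − 0.820×9890 m / (2.998×10^8 m/s))
= 1.7471 × (-19.221 μs) = -33.6 μs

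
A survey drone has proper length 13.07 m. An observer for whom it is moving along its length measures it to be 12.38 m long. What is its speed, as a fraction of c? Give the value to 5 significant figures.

β ≈ 0.32062

γ = L₀/L = 13.07/12.38 = 1.055735
β = √(1 − 1/γ²) = 0.32062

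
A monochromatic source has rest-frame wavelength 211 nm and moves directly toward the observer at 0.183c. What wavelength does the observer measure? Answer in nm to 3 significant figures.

Relativistic Doppler: λ_obs = λ_src √((1−β)/(1+β))
= 211 × √(0.81700/1.1830) = 211 × 0.83103 = 175 nm

λ_obs ≈ 175 nm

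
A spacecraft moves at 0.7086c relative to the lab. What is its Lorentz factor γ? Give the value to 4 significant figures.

γ ≈ 1.417

γ = 1/√(1 − β²) = 1/√(1 − 0.7086²) = 1/√(0.497886) = 1.417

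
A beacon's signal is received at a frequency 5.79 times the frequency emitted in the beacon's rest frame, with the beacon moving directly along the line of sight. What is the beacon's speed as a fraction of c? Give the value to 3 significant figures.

β ≈ 0.942

f_obs/f_src = √((1+β)/(1−β)) = 5.79  ⇒  (1+β)/(1−β) = 33.524
β = |1 − D²|/(1 + D²) = |1 − 33.524|/(1 + 33.524) = 0.942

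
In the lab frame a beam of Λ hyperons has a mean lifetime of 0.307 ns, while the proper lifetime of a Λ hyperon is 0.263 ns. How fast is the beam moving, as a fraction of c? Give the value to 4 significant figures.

β ≈ 0.5159

γ = Δt/τ₀ = 0.307/0.263 = 1.16730
β = √(1 − 1/γ²) = √(1 − 1/1.16730²) = 0.5159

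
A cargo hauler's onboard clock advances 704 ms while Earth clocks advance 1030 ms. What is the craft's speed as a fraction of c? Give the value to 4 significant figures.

γ = Δt/τ₀ = 1030/704 = 1.46307
β = √(1 − 1/γ²) = √(1 − 1/1.46307²) = 0.7300

β ≈ 0.7300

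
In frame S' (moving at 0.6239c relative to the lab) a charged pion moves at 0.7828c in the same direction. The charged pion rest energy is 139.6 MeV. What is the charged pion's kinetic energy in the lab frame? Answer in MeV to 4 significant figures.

K ≈ 287.7 MeV

u_lab = (0.7828 + 0.6239)/(1 + 0.7828×0.6239) = 0.9451159
γ = 1/√(1 − 0.9451159²) = 3.06058
K = (γ − 1)m₀c² = (3.06058 − 1) × 139.6 = 2.06058 × 139.6 = 287.7 MeV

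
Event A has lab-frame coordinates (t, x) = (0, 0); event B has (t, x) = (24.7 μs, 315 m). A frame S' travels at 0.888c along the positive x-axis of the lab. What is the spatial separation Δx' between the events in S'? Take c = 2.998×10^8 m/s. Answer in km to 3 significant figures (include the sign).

Δx' ≈ -13.6 km

γ = 1/√(1 − 0.888²) = 2.1747
Δx' = γ(Δx − vΔt) = 2.1747 × (315 m − 0.888×(2.998×10^8 m/s)×24.7×10^-6 s)
= 2.1747 × (-6260.7 m) = -13.6 km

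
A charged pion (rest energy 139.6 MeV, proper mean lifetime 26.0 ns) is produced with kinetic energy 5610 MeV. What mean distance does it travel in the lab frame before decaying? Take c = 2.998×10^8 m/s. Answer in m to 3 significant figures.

d ≈ 321 m

γ = 1 + K/(m₀c²) = 1 + 5610/139.6 = 41.186
β = √(1 − 1/γ²) = 0.99971
Dilated lifetime: γτ₀ = 41.186 × 26.0 ns = 1070.8 ns
d = βc·γτ₀ = 0.99971 × (2.998×10^8 m/s) × 1.0708×10^-6 s = 321 m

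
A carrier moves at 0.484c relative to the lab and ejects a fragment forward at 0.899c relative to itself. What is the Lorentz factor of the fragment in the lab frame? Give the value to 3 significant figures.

γ ≈ 3.74

u_lab = (0.899 + 0.484)/(1 + 0.899×0.484) = 1.383/1.43512 = 0.963685
γ = 1/√(1 − 0.963685²) = 3.74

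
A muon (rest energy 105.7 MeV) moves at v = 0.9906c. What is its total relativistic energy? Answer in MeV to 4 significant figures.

γ = 1/√(1 − 0.9906²) = 7.31045
E = γm₀c² = 7.31045 × 105.7 MeV = 772.7 MeV

E ≈ 772.7 MeV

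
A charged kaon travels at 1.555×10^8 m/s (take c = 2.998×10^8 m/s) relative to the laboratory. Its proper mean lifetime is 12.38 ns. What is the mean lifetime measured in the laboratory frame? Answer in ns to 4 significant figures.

Δt ≈ 14.48 ns

β = v/c = 1.555×10^8 / 2.998×10^8 = 0.518679
γ = 1/√(1 − 0.518679²) = 1.16963
Time dilation: Δt = γτ₀ = 1.16963 × 12.38 ns = 14.48 ns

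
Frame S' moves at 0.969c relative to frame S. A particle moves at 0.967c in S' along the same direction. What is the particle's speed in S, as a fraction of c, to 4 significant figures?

u ≈ 0.9995c

Relativistic velocity addition: u = (u' + v)/(1 + u'v/c²)
= (0.967 + 0.969)/(1 + 0.967×0.969) = 1.936/1.93702 = 0.9995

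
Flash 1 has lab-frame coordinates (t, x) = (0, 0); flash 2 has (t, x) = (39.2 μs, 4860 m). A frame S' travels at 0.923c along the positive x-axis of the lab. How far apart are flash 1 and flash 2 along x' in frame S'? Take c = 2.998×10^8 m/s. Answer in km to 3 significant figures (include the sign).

γ = 1/√(1 − 0.923²) = 2.5988
Δx' = γ(Δx − vΔt) = 2.5988 × (4860 m − 0.923×(2.998×10^8 m/s)×39.2×10^-6 s)
= 2.5988 × (-5987.2 m) = -15.6 km

Δx' ≈ -15.6 km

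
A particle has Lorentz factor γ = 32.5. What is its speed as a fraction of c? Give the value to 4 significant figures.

β ≈ 0.9995

β = √(1 − 1/γ²) = √(1 − 1/32.5²) = √(0.999053) = 0.9995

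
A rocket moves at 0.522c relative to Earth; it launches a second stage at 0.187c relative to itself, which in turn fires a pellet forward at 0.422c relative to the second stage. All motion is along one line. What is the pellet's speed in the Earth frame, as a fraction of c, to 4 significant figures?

Compose boost 2: (0.187 + 0.522)/(1 + 0.187×0.522) = 0.7090/1.09761 = 0.645947
Compose boost 3: (0.422 + 0.645947)/(1 + 0.422×0.645947) = 1.06795/1.27259 = 0.8392

u ≈ 0.8392c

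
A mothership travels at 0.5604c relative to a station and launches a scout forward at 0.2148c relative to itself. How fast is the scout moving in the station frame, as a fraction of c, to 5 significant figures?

u ≈ 0.69191c

Compose boost 2: (0.2148 + 0.5604)/(1 + 0.2148×0.5604) = 0.77520/1.120374 = 0.69191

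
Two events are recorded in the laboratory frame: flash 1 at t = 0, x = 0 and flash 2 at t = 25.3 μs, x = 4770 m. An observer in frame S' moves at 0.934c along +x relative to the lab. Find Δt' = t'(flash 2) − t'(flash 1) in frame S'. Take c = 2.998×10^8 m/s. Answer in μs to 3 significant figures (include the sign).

Δt' ≈ 29.2 μs

γ = 1/√(1 − 0.934²) = 2.7990
Δt' = γ(Δt − vΔx/c²) = 2.7990 × (25.3 μs − 0.934×4770 m / (2.998×10^8 m/s))
= 2.7990 × (10.439 μs) = 29.2 μs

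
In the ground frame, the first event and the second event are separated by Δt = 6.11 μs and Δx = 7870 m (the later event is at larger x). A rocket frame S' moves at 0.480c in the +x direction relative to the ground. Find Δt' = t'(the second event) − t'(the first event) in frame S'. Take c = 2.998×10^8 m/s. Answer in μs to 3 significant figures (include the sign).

γ = 1/√(1 − 0.480²) = 1.1399
Δt' = γ(Δt − vΔx/c²) = 1.1399 × (6.11 μs − 0.480×7870 m / (2.998×10^8 m/s))
= 1.1399 × (-6.4904 μs) = -7.40 μs

Δt' ≈ -7.40 μs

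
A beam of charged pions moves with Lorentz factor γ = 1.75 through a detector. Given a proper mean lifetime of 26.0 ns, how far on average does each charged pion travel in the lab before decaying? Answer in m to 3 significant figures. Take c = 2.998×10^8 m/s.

β = √(1 − 1/γ²) = √(1 − 1/1.75²) = 0.82065
Dilated lifetime: Δt = γτ₀ = 1.75 × 26.0 ns = 45.500 ns
d = vΔt = 0.82065c × 45.500 ns = 2.4603×10^8 m/s × 4.5500×10^-8 s = 11.2 m

d ≈ 11.2 m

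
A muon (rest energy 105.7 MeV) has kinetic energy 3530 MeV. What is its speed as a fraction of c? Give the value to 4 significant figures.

β ≈ 0.9996

γ = 1 + K/(m₀c²) = 1 + 3530/105.7 = 34.3964
β = √(1 − 1/γ²) = 0.9996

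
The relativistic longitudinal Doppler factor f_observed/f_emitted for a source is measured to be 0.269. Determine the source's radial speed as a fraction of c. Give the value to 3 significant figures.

f_obs/f_src = √((1−β)/(1+β)) = 0.269  ⇒  (1−β)/(1+β) = 0.072361
β = |1 − D²|/(1 + D²) = |1 − 0.072361|/(1 + 0.072361) = 0.865

β ≈ 0.865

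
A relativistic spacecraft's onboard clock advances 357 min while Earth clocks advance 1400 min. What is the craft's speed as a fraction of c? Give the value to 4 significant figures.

γ = Δt/τ₀ = 1400/357 = 3.92157
β = √(1 − 1/γ²) = √(1 − 1/3.92157²) = 0.9669

β ≈ 0.9669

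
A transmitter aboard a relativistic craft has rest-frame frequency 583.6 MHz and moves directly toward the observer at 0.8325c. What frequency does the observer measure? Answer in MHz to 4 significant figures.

f_obs ≈ 1930 MHz

Relativistic Doppler: f_obs = f_src √((1+β)/(1−β))
= 583.6 × √(1.83250/0.167500) = 583.6 × 3.30761 = 1930 MHz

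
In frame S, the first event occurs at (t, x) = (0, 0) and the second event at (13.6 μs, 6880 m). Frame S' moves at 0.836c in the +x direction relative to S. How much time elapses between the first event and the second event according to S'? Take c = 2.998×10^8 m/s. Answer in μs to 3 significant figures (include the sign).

γ = 1/√(1 − 0.836²) = 1.8224
Δt' = γ(Δt − vΔx/c²) = 1.8224 × (13.6 μs − 0.836×6880 m / (2.998×10^8 m/s))
= 1.8224 × (-5.5851 μs) = -10.2 μs

Δt' ≈ -10.2 μs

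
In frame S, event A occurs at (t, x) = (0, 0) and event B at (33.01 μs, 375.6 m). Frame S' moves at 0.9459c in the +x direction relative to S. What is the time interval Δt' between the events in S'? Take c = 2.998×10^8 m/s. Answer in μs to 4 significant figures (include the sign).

Δt' ≈ 98.09 μs

γ = 1/√(1 − 0.9459²) = 3.08206
Δt' = γ(Δt − vΔx/c²) = 3.08206 × (33.01 μs − 0.9459×375.6 m / (2.998×10^8 m/s))
= 3.08206 × (31.8249 μs) = 98.09 μs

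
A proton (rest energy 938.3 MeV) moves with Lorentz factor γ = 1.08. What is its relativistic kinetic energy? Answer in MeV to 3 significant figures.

K ≈ 75.1 MeV

γ = 1.08 (given)
K = (γ − 1)m₀c² = (1.08 − 1) × 938.3 MeV = 0.080000 × 938.3 MeV = 75.1 MeV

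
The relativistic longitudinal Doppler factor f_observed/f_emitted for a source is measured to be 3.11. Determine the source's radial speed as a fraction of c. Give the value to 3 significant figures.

f_obs/f_src = √((1+β)/(1−β)) = 3.11  ⇒  (1+β)/(1−β) = 9.6721
β = |1 − D²|/(1 + D²) = |1 − 9.6721|/(1 + 9.6721) = 0.813

β ≈ 0.813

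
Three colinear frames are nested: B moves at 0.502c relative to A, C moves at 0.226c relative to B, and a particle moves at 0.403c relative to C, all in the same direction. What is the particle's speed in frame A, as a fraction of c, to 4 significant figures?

u ≈ 0.8364c

Compose boost 2: (0.226 + 0.502)/(1 + 0.226×0.502) = 0.7280/1.11345 = 0.653823
Compose boost 3: (0.403 + 0.653823)/(1 + 0.403×0.653823) = 1.05682/1.26349 = 0.8364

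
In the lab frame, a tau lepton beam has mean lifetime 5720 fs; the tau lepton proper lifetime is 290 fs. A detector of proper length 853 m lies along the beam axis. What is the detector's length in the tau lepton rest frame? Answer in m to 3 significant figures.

L ≈ 43.2 m

Time dilation ⇒ γ = Δt/τ₀ = 5720/290 = 19.724
Length contraction: L = L₀/γ = 853/19.724 = 43.2 m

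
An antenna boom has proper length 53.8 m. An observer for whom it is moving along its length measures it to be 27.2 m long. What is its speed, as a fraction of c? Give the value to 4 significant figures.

β ≈ 0.8628

γ = L₀/L = 53.8/27.2 = 1.97794
β = √(1 − 1/γ²) = 0.8628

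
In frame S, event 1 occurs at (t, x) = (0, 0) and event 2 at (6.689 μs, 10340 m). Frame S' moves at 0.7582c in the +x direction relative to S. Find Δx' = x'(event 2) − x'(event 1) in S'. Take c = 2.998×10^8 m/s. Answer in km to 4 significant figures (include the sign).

Δx' ≈ 13.53 km

γ = 1/√(1 − 0.7582²) = 1.53369
Δx' = γ(Δx − vΔt) = 1.53369 × (10340 m − 0.7582×(2.998×10^8 m/s)×6.689×10^-6 s)
= 1.53369 × (8819.53 m) = 13.53 km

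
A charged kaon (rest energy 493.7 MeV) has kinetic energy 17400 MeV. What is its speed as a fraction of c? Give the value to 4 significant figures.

γ = 1 + K/(m₀c²) = 1 + 17400/493.7 = 36.2441
β = √(1 − 1/γ²) = 0.9996

β ≈ 0.9996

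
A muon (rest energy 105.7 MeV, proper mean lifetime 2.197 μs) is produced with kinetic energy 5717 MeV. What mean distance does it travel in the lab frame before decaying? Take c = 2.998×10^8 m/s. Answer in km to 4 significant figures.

d ≈ 36.28 km

γ = 1 + K/(m₀c²) = 1 + 5717/105.7 = 55.0870
β = √(1 − 1/γ²) = 0.999835
Dilated lifetime: γτ₀ = 55.0870 × 2.197 μs = 121.026 μs
d = βc·γτ₀ = 0.999835 × (2.998×10^8 m/s) × 0.000121026 s = 36.28 km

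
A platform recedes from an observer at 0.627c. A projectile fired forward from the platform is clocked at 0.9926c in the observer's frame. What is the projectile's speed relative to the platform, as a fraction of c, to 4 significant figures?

u' ≈ 0.9681c

Inverse velocity addition: u' = (u − v)/(1 − uv/c²)
= (0.9926 − 0.627)/(1 − 0.9926×0.627) = 0.3656/0.377640 = 0.9681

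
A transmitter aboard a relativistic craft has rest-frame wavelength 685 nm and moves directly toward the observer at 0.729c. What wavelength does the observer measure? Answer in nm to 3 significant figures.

Relativistic Doppler: λ_obs = λ_src √((1−β)/(1+β))
= 685 × √(0.27100/1.7290) = 685 × 0.39590 = 271 nm

λ_obs ≈ 271 nm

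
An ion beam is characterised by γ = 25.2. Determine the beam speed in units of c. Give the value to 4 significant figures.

β = √(1 − 1/γ²) = √(1 − 1/25.2²) = √(0.998425) = 0.9992

β ≈ 0.9992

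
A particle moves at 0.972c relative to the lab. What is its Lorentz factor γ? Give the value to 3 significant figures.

γ ≈ 4.26

γ = 1/√(1 − β²) = 1/√(1 − 0.972²) = 1/√(0.055216) = 4.26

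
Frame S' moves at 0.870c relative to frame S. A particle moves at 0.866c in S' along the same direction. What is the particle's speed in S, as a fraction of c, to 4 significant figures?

u ≈ 0.9901c

Relativistic velocity addition: u = (u' + v)/(1 + u'v/c²)
= (0.866 + 0.870)/(1 + 0.866×0.870) = 1.736/1.75342 = 0.9901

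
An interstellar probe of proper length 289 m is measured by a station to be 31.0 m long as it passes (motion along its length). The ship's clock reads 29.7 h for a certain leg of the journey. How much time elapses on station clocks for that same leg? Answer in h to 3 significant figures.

Length contraction ⇒ γ = L₀/L = 289/31.0 = 9.3226
Time dilation: Δt = γτ₀ = 9.3226 × 29.7 h = 277 h

Δt ≈ 277 h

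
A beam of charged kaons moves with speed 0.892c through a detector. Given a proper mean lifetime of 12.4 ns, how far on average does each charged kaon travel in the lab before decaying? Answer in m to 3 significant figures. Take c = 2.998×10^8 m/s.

γ = 1/√(1 − 0.892²) = 2.2122
Dilated lifetime: Δt = γτ₀ = 2.2122 × 12.4 ns = 27.431 ns
d = vΔt = 0.892c × 27.431 ns = 2.6742×10^8 m/s × 2.7431×10^-8 s = 7.34 m

d ≈ 7.34 m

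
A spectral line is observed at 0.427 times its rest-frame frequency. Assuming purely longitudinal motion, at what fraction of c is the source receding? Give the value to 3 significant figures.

f_obs/f_src = √((1−β)/(1+β)) = 0.427  ⇒  (1−β)/(1+β) = 0.18233
β = |1 − D²|/(1 + D²) = |1 − 0.18233|/(1 + 0.18233) = 0.692

β ≈ 0.692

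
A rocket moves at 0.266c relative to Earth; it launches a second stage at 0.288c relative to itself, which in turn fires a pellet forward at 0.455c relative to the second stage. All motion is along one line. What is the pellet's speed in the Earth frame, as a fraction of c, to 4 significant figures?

Compose boost 2: (0.288 + 0.266)/(1 + 0.288×0.266) = 0.5540/1.07661 = 0.514579
Compose boost 3: (0.455 + 0.514579)/(1 + 0.455×0.514579) = 0.969579/1.23413 = 0.7856

u ≈ 0.7856c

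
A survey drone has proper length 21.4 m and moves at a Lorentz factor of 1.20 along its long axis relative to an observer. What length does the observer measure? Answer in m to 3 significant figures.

L ≈ 17.8 m

γ = 1.20 (given)
Length contraction: L = L₀/γ = 21.4/1.20 = 17.8 m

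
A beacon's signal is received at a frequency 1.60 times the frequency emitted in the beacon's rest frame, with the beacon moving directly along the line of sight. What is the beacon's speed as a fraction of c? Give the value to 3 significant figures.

β ≈ 0.438

f_obs/f_src = √((1+β)/(1−β)) = 1.60  ⇒  (1+β)/(1−β) = 2.5600
β = |1 − D²|/(1 + D²) = |1 − 2.5600|/(1 + 2.5600) = 0.438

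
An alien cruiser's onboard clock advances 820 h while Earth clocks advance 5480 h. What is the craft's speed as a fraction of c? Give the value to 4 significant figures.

β ≈ 0.9887

γ = Δt/τ₀ = 5480/820 = 6.68293
β = √(1 − 1/γ²) = √(1 − 1/6.68293²) = 0.9887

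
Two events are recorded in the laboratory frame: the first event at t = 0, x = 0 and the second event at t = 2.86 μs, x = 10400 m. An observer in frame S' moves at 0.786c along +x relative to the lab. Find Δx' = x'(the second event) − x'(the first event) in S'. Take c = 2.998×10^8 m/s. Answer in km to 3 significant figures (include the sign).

Δx' ≈ 15.7 km

γ = 1/√(1 − 0.786²) = 1.6175
Δx' = γ(Δx − vΔt) = 1.6175 × (10400 m − 0.786×(2.998×10^8 m/s)×2.86×10^-6 s)
= 1.6175 × (9726.1 m) = 15.7 km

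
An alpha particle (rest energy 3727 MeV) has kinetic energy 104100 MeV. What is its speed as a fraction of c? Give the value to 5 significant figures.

γ = 1 + K/(m₀c²) = 1 + 104100/3727 = 28.93131
β = √(1 − 1/γ²) = 0.99940

β ≈ 0.99940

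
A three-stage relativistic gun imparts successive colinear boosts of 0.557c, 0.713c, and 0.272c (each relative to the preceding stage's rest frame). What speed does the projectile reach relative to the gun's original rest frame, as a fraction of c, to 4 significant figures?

u ≈ 0.9469c

Compose boost 2: (0.713 + 0.557)/(1 + 0.713×0.557) = 1.270/1.39714 = 0.908999
Compose boost 3: (0.272 + 0.908999)/(1 + 0.272×0.908999) = 1.18100/1.24725 = 0.9469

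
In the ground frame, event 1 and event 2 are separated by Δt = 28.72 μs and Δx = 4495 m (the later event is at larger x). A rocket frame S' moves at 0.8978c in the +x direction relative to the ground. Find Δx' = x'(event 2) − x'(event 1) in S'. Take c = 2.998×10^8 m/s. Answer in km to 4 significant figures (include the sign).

γ = 1/√(1 − 0.8978²) = 2.27065
Δx' = γ(Δx − vΔt) = 2.27065 × (4495 m − 0.8978×(2.998×10^8 m/s)×28.72×10^-6 s)
= 2.27065 × (-3235.29 m) = -7.346 km

Δx' ≈ -7.346 km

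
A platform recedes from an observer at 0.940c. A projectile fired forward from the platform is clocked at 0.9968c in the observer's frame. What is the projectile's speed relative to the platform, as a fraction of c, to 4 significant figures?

u' ≈ 0.9015c

Inverse velocity addition: u' = (u − v)/(1 − uv/c²)
= (0.9968 − 0.940)/(1 − 0.9968×0.940) = 0.05680/0.0630080 = 0.9015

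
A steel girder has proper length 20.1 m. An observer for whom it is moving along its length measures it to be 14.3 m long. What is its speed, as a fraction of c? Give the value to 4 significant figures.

β ≈ 0.7027

γ = L₀/L = 20.1/14.3 = 1.40559
β = √(1 − 1/γ²) = 0.7027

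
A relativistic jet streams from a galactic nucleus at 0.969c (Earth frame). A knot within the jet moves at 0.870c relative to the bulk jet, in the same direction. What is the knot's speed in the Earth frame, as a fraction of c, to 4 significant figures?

Relativistic velocity addition: u = (u' + v)/(1 + u'v/c²)
= (0.870 + 0.969)/(1 + 0.870×0.969) = 1.839/1.84303 = 0.9978

u ≈ 0.9978c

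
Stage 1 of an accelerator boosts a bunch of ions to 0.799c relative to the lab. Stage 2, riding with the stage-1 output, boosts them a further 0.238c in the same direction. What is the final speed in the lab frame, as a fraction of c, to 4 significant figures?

u ≈ 0.8713c

Compose boost 2: (0.238 + 0.799)/(1 + 0.238×0.799) = 1.037/1.19016 = 0.8713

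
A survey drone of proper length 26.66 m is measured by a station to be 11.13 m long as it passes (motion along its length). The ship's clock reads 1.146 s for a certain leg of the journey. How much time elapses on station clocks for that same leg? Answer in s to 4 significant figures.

Length contraction ⇒ γ = L₀/L = 26.66/11.13 = 2.39533
Time dilation: Δt = γτ₀ = 2.39533 × 1.146 s = 2.745 s

Δt ≈ 2.745 s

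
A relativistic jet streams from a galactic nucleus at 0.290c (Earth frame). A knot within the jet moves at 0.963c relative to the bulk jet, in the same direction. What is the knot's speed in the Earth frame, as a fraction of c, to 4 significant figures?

Relativistic velocity addition: u = (u' + v)/(1 + u'v/c²)
= (0.963 + 0.290)/(1 + 0.963×0.290) = 1.253/1.27927 = 0.9795

u ≈ 0.9795c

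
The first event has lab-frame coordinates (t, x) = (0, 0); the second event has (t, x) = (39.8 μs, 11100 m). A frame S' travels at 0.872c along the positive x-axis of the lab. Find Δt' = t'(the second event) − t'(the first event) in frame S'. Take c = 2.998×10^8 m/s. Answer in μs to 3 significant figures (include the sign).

Δt' ≈ 15.4 μs

γ = 1/√(1 − 0.872²) = 2.0429
Δt' = γ(Δt − vΔx/c²) = 2.0429 × (39.8 μs − 0.872×11100 m / (2.998×10^8 m/s))
= 2.0429 × (7.5145 μs) = 15.4 μs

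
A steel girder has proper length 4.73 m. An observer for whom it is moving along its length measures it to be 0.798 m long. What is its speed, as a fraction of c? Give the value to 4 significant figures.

β ≈ 0.9857

γ = L₀/L = 4.73/0.798 = 5.92732
β = √(1 − 1/γ²) = 0.9857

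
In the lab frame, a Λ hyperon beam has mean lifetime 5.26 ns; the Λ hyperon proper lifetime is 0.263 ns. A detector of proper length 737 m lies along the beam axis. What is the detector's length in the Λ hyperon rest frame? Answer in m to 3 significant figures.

Time dilation ⇒ γ = Δt/τ₀ = 5.26/0.263 = 20.000
Length contraction: L = L₀/γ = 737/20.000 = 36.9 m

L ≈ 36.9 m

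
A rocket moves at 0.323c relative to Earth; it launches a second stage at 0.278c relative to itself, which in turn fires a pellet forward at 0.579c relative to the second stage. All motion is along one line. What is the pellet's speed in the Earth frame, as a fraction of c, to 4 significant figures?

u ≈ 0.8569c

Compose boost 2: (0.278 + 0.323)/(1 + 0.278×0.323) = 0.6010/1.08979 = 0.551480
Compose boost 3: (0.579 + 0.551480)/(1 + 0.579×0.551480) = 1.13048/1.31931 = 0.8569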